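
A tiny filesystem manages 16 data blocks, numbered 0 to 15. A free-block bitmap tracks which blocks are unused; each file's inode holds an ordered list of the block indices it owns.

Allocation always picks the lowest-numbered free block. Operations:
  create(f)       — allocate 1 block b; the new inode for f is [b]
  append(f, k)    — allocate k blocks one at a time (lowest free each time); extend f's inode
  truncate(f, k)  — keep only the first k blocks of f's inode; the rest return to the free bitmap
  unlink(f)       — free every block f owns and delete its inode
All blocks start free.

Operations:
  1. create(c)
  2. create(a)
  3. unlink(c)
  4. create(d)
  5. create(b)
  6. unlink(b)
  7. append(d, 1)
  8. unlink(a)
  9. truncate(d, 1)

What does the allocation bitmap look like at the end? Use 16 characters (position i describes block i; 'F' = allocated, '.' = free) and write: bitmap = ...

bitmap = F...............

[1] create(c) — c=0 (map F...............)
[2] create(a) — a=1 c=0 (map FF..............)
[3] unlink(c) — a=1 (map .F..............)
[4] create(d) — a=1 d=0 (map FF..............)
[5] create(b) — a=1 b=2 d=0 (map FFF.............)
[6] unlink(b) — a=1 d=0 (map FF..............)
[7] append(d, 1) — a=1 d=0,2 (map FFF.............)
[8] unlink(a) — d=0,2 (map F.F.............)
[9] truncate(d, 1) — d=0 (map F...............)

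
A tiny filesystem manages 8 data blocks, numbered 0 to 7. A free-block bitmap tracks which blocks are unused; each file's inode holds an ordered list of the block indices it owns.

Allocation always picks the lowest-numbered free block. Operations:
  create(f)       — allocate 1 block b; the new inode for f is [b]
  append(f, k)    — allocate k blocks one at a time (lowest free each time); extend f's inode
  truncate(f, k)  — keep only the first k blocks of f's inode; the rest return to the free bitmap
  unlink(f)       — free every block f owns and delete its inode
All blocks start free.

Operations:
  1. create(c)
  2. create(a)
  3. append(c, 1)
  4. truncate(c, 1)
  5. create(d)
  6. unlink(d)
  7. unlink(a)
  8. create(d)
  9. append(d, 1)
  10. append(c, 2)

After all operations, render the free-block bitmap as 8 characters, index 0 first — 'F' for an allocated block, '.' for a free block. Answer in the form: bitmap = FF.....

bitmap = FFFFF...

[1] create(c) — c=0 (map F.......)
[2] create(a) — a=1 c=0 (map FF......)
[3] append(c, 1) — a=1 c=0,2 (map FFF.....)
[4] truncate(c, 1) — a=1 c=0 (map FF......)
[5] create(d) — a=1 c=0 d=2 (map FFF.....)
[6] unlink(d) — a=1 c=0 (map FF......)
[7] unlink(a) — c=0 (map F.......)
[8] create(d) — c=0 d=1 (map FF......)
[9] append(d, 1) — c=0 d=1,2 (map FFF.....)
[10] append(c, 2) — c=0,3,4 d=1,2 (map FFFFF...)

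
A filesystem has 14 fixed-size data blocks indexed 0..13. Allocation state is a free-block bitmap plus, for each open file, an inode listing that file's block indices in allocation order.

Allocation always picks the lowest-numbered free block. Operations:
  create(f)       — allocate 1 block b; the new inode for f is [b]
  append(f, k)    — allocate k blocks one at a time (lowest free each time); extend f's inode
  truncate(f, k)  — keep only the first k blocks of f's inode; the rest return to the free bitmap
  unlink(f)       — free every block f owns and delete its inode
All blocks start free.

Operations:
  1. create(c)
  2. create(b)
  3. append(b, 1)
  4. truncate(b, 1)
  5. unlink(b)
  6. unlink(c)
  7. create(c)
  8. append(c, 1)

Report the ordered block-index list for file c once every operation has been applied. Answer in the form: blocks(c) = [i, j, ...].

[1] create(c) — c=0 (map F.............)
[2] create(b) — b=1 c=0 (map FF............)
[3] append(b, 1) — b=1,2 c=0 (map FFF...........)
[4] truncate(b, 1) — b=1 c=0 (map FF............)
[5] unlink(b) — c=0 (map F.............)
[6] unlink(c) —  (map ..............)
[7] create(c) — c=0 (map F.............)
[8] append(c, 1) — c=0,1 (map FF............)

blocks(c) = [0, 1]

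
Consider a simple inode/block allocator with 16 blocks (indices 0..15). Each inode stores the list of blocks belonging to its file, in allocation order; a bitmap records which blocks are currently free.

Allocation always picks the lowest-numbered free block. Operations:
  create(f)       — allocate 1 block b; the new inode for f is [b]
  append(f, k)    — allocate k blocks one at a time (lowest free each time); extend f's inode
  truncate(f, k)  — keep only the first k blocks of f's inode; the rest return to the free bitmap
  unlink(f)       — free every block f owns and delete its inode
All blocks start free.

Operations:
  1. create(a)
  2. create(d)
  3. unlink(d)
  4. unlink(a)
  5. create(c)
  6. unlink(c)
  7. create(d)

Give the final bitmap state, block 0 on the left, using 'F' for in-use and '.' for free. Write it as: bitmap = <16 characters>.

[1] create(a) — a=0 (map F...............)
[2] create(d) — a=0 d=1 (map FF..............)
[3] unlink(d) — a=0 (map F...............)
[4] unlink(a) —  (map ................)
[5] create(c) — c=0 (map F...............)
[6] unlink(c) —  (map ................)
[7] create(d) — d=0 (map F...............)

bitmap = F...............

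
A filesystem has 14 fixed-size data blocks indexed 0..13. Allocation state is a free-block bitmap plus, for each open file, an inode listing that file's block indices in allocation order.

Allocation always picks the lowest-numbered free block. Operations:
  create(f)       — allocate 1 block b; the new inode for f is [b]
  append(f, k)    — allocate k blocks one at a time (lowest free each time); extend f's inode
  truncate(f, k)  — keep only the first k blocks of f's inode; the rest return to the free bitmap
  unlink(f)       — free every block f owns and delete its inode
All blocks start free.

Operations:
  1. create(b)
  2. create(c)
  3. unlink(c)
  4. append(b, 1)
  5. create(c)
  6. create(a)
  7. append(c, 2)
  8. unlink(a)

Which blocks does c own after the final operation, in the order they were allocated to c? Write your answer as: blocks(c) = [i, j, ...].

[1] create(b) — b=0 (map F.............)
[2] create(c) — b=0 c=1 (map FF............)
[3] unlink(c) — b=0 (map F.............)
[4] append(b, 1) — b=0,1 (map FF............)
[5] create(c) — b=0,1 c=2 (map FFF...........)
[6] create(a) — a=3 b=0,1 c=2 (map FFFF..........)
[7] append(c, 2) — a=3 b=0,1 c=2,4,5 (map FFFFFF........)
[8] unlink(a) — b=0,1 c=2,4,5 (map FFF.FF........)

blocks(c) = [2, 4, 5]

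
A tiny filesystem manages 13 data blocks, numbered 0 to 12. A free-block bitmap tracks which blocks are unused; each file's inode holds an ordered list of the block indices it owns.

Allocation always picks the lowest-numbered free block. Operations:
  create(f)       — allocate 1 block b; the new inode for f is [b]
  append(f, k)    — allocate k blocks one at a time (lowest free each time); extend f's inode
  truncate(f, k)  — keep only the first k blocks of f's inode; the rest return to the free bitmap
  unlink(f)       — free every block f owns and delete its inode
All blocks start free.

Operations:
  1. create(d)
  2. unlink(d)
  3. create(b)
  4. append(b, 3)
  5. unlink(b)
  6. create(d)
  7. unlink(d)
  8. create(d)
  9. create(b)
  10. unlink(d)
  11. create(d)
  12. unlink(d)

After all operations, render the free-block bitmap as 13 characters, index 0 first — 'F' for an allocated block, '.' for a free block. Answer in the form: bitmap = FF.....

  1. create(d)  ⇒  F............  {d→[0]}
  2. unlink(d)  ⇒  .............  {}
  3. create(b)  ⇒  F............  {b→[0]}
  4. append(b, 3)  ⇒  FFFF.........  {b→[0, 1, 2, 3]}
  5. unlink(b)  ⇒  .............  {}
  6. create(d)  ⇒  F............  {d→[0]}
  7. unlink(d)  ⇒  .............  {}
  8. create(d)  ⇒  F............  {d→[0]}
  9. create(b)  ⇒  FF...........  {b→[1]; d→[0]}
  10. unlink(d)  ⇒  .F...........  {b→[1]}
  11. create(d)  ⇒  FF...........  {b→[1]; d→[0]}
  12. unlink(d)  ⇒  .F...........  {b→[1]}

bitmap = .F...........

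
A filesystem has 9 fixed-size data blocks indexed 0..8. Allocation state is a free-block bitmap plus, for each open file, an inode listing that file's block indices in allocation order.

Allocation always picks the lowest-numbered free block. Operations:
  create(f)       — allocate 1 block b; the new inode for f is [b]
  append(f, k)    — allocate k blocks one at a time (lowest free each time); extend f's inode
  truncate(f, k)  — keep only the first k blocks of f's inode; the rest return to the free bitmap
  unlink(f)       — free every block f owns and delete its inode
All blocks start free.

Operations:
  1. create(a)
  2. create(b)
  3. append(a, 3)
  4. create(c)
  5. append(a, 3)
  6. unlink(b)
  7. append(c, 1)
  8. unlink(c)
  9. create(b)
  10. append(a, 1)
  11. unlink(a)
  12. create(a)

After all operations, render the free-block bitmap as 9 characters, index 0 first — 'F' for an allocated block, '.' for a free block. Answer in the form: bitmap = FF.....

  1. create(a)  ⇒  F........  {a→[0]}
  2. create(b)  ⇒  FF.......  {a→[0]; b→[1]}
  3. append(a, 3)  ⇒  FFFFF....  {a→[0, 2, 3, 4]; b→[1]}
  4. create(c)  ⇒  FFFFFF...  {a→[0, 2, 3, 4]; b→[1]; c→[5]}
  5. append(a, 3)  ⇒  FFFFFFFFF  {a→[0, 2, 3, 4, 6, 7, 8]; b→[1]; c→[5]}
  6. unlink(b)  ⇒  F.FFFFFFF  {a→[0, 2, 3, 4, 6, 7, 8]; c→[5]}
  7. append(c, 1)  ⇒  FFFFFFFFF  {a→[0, 2, 3, 4, 6, 7, 8]; c→[5, 1]}
  8. unlink(c)  ⇒  F.FFF.FFF  {a→[0, 2, 3, 4, 6, 7, 8]}
  9. create(b)  ⇒  FFFFF.FFF  {a→[0, 2, 3, 4, 6, 7, 8]; b→[1]}
  10. append(a, 1)  ⇒  FFFFFFFFF  {a→[0, 2, 3, 4, 6, 7, 8, 5]; b→[1]}
  11. unlink(a)  ⇒  .F.......  {b→[1]}
  12. create(a)  ⇒  FF.......  {a→[0]; b→[1]}

bitmap = FF.......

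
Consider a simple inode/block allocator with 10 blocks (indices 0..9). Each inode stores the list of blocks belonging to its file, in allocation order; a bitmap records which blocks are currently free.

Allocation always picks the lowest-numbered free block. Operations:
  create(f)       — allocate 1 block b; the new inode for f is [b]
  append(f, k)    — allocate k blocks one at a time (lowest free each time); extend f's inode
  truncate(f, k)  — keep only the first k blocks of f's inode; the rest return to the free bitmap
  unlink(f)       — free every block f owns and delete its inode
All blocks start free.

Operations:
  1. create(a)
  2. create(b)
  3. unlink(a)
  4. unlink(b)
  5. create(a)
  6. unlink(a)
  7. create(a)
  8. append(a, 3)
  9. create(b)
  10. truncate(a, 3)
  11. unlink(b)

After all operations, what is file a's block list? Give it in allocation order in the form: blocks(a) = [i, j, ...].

  1. create(a)  ⇒  F.........  {a→[0]}
  2. create(b)  ⇒  FF........  {a→[0]; b→[1]}
  3. unlink(a)  ⇒  .F........  {b→[1]}
  4. unlink(b)  ⇒  ..........  {}
  5. create(a)  ⇒  F.........  {a→[0]}
  6. unlink(a)  ⇒  ..........  {}
  7. create(a)  ⇒  F.........  {a→[0]}
  8. append(a, 3)  ⇒  FFFF......  {a→[0, 1, 2, 3]}
  9. create(b)  ⇒  FFFFF.....  {a→[0, 1, 2, 3]; b→[4]}
  10. truncate(a, 3)  ⇒  FFF.F.....  {a→[0, 1, 2]; b→[4]}
  11. unlink(b)  ⇒  FFF.......  {a→[0, 1, 2]}

blocks(a) = [0, 1, 2]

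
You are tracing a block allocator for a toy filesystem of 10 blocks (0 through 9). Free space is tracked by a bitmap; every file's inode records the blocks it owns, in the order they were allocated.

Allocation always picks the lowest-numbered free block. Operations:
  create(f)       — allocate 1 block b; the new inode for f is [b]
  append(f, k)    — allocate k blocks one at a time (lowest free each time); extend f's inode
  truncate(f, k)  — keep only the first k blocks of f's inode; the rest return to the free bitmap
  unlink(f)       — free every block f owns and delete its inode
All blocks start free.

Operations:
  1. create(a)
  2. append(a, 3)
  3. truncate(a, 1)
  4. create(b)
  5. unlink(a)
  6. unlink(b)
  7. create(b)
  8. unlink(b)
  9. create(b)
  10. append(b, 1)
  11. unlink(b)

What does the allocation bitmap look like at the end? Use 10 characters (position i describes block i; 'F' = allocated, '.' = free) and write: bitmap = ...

bitmap = ..........

  1. create(a)  ⇒  F.........  {a→[0]}
  2. append(a, 3)  ⇒  FFFF......  {a→[0, 1, 2, 3]}
  3. truncate(a, 1)  ⇒  F.........  {a→[0]}
  4. create(b)  ⇒  FF........  {a→[0]; b→[1]}
  5. unlink(a)  ⇒  .F........  {b→[1]}
  6. unlink(b)  ⇒  ..........  {}
  7. create(b)  ⇒  F.........  {b→[0]}
  8. unlink(b)  ⇒  ..........  {}
  9. create(b)  ⇒  F.........  {b→[0]}
  10. append(b, 1)  ⇒  FF........  {b→[0, 1]}
  11. unlink(b)  ⇒  ..........  {}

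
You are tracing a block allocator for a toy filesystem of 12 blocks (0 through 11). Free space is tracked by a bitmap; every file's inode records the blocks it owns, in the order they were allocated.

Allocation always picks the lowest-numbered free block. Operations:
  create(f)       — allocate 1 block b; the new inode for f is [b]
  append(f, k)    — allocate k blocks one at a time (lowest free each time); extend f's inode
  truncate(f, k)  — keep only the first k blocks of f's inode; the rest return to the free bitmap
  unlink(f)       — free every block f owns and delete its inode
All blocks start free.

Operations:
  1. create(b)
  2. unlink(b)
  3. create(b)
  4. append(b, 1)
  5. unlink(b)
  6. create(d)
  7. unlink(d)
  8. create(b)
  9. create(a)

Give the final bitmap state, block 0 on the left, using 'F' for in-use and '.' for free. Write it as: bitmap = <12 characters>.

after create(b) → b:[0]  free=[F...........]
after unlink(b) →   free=[............]
after create(b) → b:[0]  free=[F...........]
after append(b, 1) → b:[0, 1]  free=[FF..........]
after unlink(b) →   free=[............]
after create(d) → d:[0]  free=[F...........]
after unlink(d) →   free=[............]
after create(b) → b:[0]  free=[F...........]
after create(a) → a:[1], b:[0]  free=[FF..........]

bitmap = FF..........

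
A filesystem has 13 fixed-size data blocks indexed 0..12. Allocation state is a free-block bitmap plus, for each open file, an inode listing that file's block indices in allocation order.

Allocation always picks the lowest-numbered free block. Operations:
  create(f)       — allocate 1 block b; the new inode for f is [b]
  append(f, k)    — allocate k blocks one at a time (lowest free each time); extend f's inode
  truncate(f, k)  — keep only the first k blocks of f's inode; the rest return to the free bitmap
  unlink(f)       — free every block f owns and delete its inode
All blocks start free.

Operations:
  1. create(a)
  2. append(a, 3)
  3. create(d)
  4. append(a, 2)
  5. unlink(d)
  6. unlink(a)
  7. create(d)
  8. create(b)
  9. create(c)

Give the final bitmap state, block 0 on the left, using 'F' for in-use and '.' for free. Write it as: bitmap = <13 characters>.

bitmap = FFF..........

create(a): bitmap=F............ | a=[0]
append(a, 3): bitmap=FFFF......... | a=[0, 1, 2, 3]
create(d): bitmap=FFFFF........ | a=[0, 1, 2, 3] d=[4]
append(a, 2): bitmap=FFFFFFF...... | a=[0, 1, 2, 3, 5, 6] d=[4]
unlink(d): bitmap=FFFF.FF...... | a=[0, 1, 2, 3, 5, 6]
unlink(a): bitmap=............. | 
create(d): bitmap=F............ | d=[0]
create(b): bitmap=FF........... | b=[1] d=[0]
create(c): bitmap=FFF.......... | b=[1] c=[2] d=[0]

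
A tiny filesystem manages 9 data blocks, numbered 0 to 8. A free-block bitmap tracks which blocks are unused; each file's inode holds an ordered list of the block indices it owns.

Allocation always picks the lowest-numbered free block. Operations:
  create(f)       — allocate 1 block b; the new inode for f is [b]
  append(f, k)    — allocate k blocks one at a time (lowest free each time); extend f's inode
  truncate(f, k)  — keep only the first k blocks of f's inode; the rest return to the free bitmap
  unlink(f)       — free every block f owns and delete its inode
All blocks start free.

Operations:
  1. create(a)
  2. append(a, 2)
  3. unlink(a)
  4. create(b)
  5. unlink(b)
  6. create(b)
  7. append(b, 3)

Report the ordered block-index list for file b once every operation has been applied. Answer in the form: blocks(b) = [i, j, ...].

blocks(b) = [0, 1, 2, 3]

[1] create(a) — a=0 (map F........)
[2] append(a, 2) — a=0,1,2 (map FFF......)
[3] unlink(a) —  (map .........)
[4] create(b) — b=0 (map F........)
[5] unlink(b) —  (map .........)
[6] create(b) — b=0 (map F........)
[7] append(b, 3) — b=0,1,2,3 (map FFFF.....)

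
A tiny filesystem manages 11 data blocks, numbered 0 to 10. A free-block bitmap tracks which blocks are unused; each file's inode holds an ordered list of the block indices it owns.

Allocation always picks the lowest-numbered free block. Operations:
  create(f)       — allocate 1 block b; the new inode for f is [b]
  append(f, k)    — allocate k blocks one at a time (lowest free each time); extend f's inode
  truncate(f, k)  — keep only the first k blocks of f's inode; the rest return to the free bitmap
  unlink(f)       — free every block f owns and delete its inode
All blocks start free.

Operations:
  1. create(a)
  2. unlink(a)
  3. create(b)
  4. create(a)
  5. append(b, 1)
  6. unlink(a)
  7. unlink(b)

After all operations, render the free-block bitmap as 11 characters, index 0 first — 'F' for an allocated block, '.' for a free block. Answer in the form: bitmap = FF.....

after create(a) → a:[0]  free=[F..........]
after unlink(a) →   free=[...........]
after create(b) → b:[0]  free=[F..........]
after create(a) → a:[1], b:[0]  free=[FF.........]
after append(b, 1) → a:[1], b:[0, 2]  free=[FFF........]
after unlink(a) → b:[0, 2]  free=[F.F........]
after unlink(b) →   free=[...........]

bitmap = ...........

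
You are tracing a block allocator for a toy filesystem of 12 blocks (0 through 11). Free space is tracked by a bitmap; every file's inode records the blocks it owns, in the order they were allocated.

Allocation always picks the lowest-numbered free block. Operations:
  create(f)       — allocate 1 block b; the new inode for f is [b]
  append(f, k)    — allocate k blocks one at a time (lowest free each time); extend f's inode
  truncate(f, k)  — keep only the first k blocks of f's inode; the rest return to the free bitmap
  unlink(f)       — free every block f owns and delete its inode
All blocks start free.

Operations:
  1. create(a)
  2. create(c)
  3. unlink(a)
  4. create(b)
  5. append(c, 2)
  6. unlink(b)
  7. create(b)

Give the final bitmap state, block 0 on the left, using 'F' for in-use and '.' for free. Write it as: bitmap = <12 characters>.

bitmap = FFFF........

create(a): bitmap=F........... | a=[0]
create(c): bitmap=FF.......... | a=[0] c=[1]
unlink(a): bitmap=.F.......... | c=[1]
create(b): bitmap=FF.......... | b=[0] c=[1]
append(c, 2): bitmap=FFFF........ | b=[0] c=[1, 2, 3]
unlink(b): bitmap=.FFF........ | c=[1, 2, 3]
create(b): bitmap=FFFF........ | b=[0] c=[1, 2, 3]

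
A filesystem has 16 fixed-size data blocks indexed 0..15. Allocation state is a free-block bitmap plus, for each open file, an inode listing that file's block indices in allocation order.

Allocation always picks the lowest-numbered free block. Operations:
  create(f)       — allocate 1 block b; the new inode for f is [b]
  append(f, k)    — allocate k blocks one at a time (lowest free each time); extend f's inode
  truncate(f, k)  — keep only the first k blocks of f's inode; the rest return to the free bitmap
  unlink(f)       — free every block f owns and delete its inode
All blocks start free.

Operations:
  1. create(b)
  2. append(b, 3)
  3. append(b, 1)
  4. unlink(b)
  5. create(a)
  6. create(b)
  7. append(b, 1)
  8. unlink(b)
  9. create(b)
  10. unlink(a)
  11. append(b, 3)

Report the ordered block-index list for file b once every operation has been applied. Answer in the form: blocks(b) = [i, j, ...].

blocks(b) = [1, 0, 2, 3]

  1. create(b)  ⇒  F...............  {b→[0]}
  2. append(b, 3)  ⇒  FFFF............  {b→[0, 1, 2, 3]}
  3. append(b, 1)  ⇒  FFFFF...........  {b→[0, 1, 2, 3, 4]}
  4. unlink(b)  ⇒  ................  {}
  5. create(a)  ⇒  F...............  {a→[0]}
  6. create(b)  ⇒  FF..............  {a→[0]; b→[1]}
  7. append(b, 1)  ⇒  FFF.............  {a→[0]; b→[1, 2]}
  8. unlink(b)  ⇒  F...............  {a→[0]}
  9. create(b)  ⇒  FF..............  {a→[0]; b→[1]}
  10. unlink(a)  ⇒  .F..............  {b→[1]}
  11. append(b, 3)  ⇒  FFFF............  {b→[1, 0, 2, 3]}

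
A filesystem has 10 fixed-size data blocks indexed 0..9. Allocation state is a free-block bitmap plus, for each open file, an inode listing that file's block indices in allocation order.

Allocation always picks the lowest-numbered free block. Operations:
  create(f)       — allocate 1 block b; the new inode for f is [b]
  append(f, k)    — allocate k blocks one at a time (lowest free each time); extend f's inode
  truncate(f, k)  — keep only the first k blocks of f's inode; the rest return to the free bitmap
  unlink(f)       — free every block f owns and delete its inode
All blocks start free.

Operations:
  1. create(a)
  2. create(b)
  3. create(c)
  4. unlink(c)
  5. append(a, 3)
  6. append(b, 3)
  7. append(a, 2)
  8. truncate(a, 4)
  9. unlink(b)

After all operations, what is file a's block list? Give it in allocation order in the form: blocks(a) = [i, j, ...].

[1] create(a) — a=0 (map F.........)
[2] create(b) — a=0 b=1 (map FF........)
[3] create(c) — a=0 b=1 c=2 (map FFF.......)
[4] unlink(c) — a=0 b=1 (map FF........)
[5] append(a, 3) — a=0,2,3,4 b=1 (map FFFFF.....)
[6] append(b, 3) — a=0,2,3,4 b=1,5,6,7 (map FFFFFFFF..)
[7] append(a, 2) — a=0,2,3,4,8,9 b=1,5,6,7 (map FFFFFFFFFF)
[8] truncate(a, 4) — a=0,2,3,4 b=1,5,6,7 (map FFFFFFFF..)
[9] unlink(b) — a=0,2,3,4 (map F.FFF.....)

blocks(a) = [0, 2, 3, 4]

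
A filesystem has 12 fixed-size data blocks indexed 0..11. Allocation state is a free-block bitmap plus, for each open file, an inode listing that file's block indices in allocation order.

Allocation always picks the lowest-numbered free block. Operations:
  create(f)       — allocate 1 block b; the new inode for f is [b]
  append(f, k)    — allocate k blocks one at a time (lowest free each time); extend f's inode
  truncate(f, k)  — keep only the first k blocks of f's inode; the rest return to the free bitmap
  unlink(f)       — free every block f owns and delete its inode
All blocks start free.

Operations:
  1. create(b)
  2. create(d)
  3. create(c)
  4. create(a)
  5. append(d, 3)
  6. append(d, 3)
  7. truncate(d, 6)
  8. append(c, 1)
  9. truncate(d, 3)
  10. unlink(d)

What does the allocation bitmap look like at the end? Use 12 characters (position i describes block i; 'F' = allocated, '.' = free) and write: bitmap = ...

  1. create(b)  ⇒  F...........  {b→[0]}
  2. create(d)  ⇒  FF..........  {b→[0]; d→[1]}
  3. create(c)  ⇒  FFF.........  {b→[0]; c→[2]; d→[1]}
  4. create(a)  ⇒  FFFF........  {a→[3]; b→[0]; c→[2]; d→[1]}
  5. append(d, 3)  ⇒  FFFFFFF.....  {a→[3]; b→[0]; c→[2]; d→[1, 4, 5, 6]}
  6. append(d, 3)  ⇒  FFFFFFFFFF..  {a→[3]; b→[0]; c→[2]; d→[1, 4, 5, 6, 7, 8, 9]}
  7. truncate(d, 6)  ⇒  FFFFFFFFF...  {a→[3]; b→[0]; c→[2]; d→[1, 4, 5, 6, 7, 8]}
  8. append(c, 1)  ⇒  FFFFFFFFFF..  {a→[3]; b→[0]; c→[2, 9]; d→[1, 4, 5, 6, 7, 8]}
  9. truncate(d, 3)  ⇒  FFFFFF...F..  {a→[3]; b→[0]; c→[2, 9]; d→[1, 4, 5]}
  10. unlink(d)  ⇒  F.FF.....F..  {a→[3]; b→[0]; c→[2, 9]}

bitmap = F.FF.....F..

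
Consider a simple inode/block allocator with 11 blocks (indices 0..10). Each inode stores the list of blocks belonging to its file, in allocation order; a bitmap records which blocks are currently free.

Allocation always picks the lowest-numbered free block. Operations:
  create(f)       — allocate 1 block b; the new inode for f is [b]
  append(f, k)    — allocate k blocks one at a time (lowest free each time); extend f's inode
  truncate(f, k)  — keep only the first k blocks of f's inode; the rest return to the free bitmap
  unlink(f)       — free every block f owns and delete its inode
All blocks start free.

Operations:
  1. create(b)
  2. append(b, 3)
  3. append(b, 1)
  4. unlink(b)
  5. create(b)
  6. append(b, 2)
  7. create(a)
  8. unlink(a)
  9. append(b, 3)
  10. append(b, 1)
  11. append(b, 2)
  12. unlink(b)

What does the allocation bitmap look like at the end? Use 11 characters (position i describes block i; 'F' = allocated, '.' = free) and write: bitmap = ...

after create(b) → b:[0]  free=[F..........]
after append(b, 3) → b:[0, 1, 2, 3]  free=[FFFF.......]
after append(b, 1) → b:[0, 1, 2, 3, 4]  free=[FFFFF......]
after unlink(b) →   free=[...........]
after create(b) → b:[0]  free=[F..........]
after append(b, 2) → b:[0, 1, 2]  free=[FFF........]
after create(a) → a:[3], b:[0, 1, 2]  free=[FFFF.......]
after unlink(a) → b:[0, 1, 2]  free=[FFF........]
after append(b, 3) → b:[0, 1, 2, 3, 4, 5]  free=[FFFFFF.....]
after append(b, 1) → b:[0, 1, 2, 3, 4, 5, 6]  free=[FFFFFFF....]
after append(b, 2) → b:[0, 1, 2, 3, 4, 5, 6, 7, 8]  free=[FFFFFFFFF..]
after unlink(b) →   free=[...........]

bitmap = ...........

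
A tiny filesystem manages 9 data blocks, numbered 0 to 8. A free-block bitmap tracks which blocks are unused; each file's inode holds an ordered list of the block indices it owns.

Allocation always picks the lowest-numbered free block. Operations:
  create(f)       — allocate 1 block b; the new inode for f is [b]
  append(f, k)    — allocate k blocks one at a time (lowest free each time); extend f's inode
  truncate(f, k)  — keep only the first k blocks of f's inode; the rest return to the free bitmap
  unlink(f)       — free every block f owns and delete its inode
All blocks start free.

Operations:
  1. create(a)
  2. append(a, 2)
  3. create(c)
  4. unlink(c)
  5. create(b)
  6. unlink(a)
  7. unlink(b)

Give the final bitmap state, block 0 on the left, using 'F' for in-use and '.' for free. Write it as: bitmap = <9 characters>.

bitmap = .........

  1. create(a)  ⇒  F........  {a→[0]}
  2. append(a, 2)  ⇒  FFF......  {a→[0, 1, 2]}
  3. create(c)  ⇒  FFFF.....  {a→[0, 1, 2]; c→[3]}
  4. unlink(c)  ⇒  FFF......  {a→[0, 1, 2]}
  5. create(b)  ⇒  FFFF.....  {a→[0, 1, 2]; b→[3]}
  6. unlink(a)  ⇒  ...F.....  {b→[3]}
  7. unlink(b)  ⇒  .........  {}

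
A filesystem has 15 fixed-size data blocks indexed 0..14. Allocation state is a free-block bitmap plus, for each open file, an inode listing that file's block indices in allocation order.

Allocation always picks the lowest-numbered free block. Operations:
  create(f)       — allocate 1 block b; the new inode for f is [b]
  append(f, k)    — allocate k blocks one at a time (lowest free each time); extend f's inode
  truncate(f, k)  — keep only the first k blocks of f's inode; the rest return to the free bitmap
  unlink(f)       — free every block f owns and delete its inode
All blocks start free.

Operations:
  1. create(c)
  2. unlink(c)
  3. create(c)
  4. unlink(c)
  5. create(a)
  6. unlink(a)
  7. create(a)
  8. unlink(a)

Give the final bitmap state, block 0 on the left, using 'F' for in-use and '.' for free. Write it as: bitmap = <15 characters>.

bitmap = ...............

after create(c) → c:[0]  free=[F..............]
after unlink(c) →   free=[...............]
after create(c) → c:[0]  free=[F..............]
after unlink(c) →   free=[...............]
after create(a) → a:[0]  free=[F..............]
after unlink(a) →   free=[...............]
after create(a) → a:[0]  free=[F..............]
after unlink(a) →   free=[...............]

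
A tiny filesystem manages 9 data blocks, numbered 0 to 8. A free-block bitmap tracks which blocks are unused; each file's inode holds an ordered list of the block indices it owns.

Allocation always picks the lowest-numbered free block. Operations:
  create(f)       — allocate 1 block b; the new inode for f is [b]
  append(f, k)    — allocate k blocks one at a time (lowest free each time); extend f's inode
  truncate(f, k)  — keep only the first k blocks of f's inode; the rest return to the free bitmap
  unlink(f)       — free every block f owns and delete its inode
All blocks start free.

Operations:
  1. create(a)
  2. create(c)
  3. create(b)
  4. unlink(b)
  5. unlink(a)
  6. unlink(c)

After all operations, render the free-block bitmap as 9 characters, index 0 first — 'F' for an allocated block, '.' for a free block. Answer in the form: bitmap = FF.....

[1] create(a) — a=0 (map F........)
[2] create(c) — a=0 c=1 (map FF.......)
[3] create(b) — a=0 b=2 c=1 (map FFF......)
[4] unlink(b) — a=0 c=1 (map FF.......)
[5] unlink(a) — c=1 (map .F.......)
[6] unlink(c) —  (map .........)

bitmap = .........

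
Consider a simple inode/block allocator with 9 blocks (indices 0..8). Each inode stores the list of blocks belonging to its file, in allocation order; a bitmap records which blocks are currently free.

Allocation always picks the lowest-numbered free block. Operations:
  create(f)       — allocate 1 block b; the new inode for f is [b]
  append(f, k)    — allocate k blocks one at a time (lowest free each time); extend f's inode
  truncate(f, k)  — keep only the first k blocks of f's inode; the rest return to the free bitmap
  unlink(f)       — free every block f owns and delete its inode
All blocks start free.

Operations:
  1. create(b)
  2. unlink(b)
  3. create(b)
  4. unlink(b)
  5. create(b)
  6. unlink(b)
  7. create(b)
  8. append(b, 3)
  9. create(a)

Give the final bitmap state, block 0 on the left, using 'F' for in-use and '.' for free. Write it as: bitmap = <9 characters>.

create(b): bitmap=F........ | b=[0]
unlink(b): bitmap=......... | 
create(b): bitmap=F........ | b=[0]
unlink(b): bitmap=......... | 
create(b): bitmap=F........ | b=[0]
unlink(b): bitmap=......... | 
create(b): bitmap=F........ | b=[0]
append(b, 3): bitmap=FFFF..... | b=[0, 1, 2, 3]
create(a): bitmap=FFFFF.... | a=[4] b=[0, 1, 2, 3]

bitmap = FFFFF....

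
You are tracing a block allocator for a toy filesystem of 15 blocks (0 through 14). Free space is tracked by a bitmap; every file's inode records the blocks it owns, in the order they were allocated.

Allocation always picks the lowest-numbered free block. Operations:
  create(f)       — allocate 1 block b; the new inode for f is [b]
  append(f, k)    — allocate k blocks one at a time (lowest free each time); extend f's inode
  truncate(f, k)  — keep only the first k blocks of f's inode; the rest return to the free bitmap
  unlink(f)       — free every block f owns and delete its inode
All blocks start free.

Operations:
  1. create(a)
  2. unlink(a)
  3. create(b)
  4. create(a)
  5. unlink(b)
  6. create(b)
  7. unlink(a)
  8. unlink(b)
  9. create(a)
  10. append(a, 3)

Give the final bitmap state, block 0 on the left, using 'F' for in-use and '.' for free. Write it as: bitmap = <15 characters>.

create(a): bitmap=F.............. | a=[0]
unlink(a): bitmap=............... | 
create(b): bitmap=F.............. | b=[0]
create(a): bitmap=FF............. | a=[1] b=[0]
unlink(b): bitmap=.F............. | a=[1]
create(b): bitmap=FF............. | a=[1] b=[0]
unlink(a): bitmap=F.............. | b=[0]
unlink(b): bitmap=............... | 
create(a): bitmap=F.............. | a=[0]
append(a, 3): bitmap=FFFF........... | a=[0, 1, 2, 3]

bitmap = FFFF...........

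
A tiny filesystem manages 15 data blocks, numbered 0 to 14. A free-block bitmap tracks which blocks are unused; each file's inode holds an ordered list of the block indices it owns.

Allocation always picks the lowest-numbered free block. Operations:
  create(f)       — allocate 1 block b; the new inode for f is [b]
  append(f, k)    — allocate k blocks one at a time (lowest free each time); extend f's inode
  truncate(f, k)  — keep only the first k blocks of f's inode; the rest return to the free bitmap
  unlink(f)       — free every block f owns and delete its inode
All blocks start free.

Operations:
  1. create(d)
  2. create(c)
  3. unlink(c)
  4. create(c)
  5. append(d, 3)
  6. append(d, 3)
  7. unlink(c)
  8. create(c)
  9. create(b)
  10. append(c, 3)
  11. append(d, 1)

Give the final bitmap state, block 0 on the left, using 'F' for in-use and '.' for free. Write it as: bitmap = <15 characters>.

bitmap = FFFFFFFFFFFFF..

after create(d) → d:[0]  free=[F..............]
after create(c) → c:[1], d:[0]  free=[FF.............]
after unlink(c) → d:[0]  free=[F..............]
after create(c) → c:[1], d:[0]  free=[FF.............]
after append(d, 3) → c:[1], d:[0, 2, 3, 4]  free=[FFFFF..........]
after append(d, 3) → c:[1], d:[0, 2, 3, 4, 5, 6, 7]  free=[FFFFFFFF.......]
after unlink(c) → d:[0, 2, 3, 4, 5, 6, 7]  free=[F.FFFFFF.......]
after create(c) → c:[1], d:[0, 2, 3, 4, 5, 6, 7]  free=[FFFFFFFF.......]
after create(b) → b:[8], c:[1], d:[0, 2, 3, 4, 5, 6, 7]  free=[FFFFFFFFF......]
after append(c, 3) → b:[8], c:[1, 9, 10, 11], d:[0, 2, 3, 4, 5, 6, 7]  free=[FFFFFFFFFFFF...]
after append(d, 1) → b:[8], c:[1, 9, 10, 11], d:[0, 2, 3, 4, 5, 6, 7, 12]  free=[FFFFFFFFFFFFF..]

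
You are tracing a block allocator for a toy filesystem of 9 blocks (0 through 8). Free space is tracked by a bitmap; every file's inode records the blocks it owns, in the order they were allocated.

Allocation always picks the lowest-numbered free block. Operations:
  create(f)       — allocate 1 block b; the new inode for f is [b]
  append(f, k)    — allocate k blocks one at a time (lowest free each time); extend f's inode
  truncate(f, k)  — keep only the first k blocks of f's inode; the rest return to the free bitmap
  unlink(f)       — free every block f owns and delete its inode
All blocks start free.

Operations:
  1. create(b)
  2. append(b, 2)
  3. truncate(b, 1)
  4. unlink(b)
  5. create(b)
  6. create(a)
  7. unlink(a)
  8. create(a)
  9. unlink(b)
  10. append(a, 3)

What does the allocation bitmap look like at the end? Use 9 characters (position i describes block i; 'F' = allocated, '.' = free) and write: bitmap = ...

after create(b) → b:[0]  free=[F........]
after append(b, 2) → b:[0, 1, 2]  free=[FFF......]
after truncate(b, 1) → b:[0]  free=[F........]
after unlink(b) →   free=[.........]
after create(b) → b:[0]  free=[F........]
after create(a) → a:[1], b:[0]  free=[FF.......]
after unlink(a) → b:[0]  free=[F........]
after create(a) → a:[1], b:[0]  free=[FF.......]
after unlink(b) → a:[1]  free=[.F.......]
after append(a, 3) → a:[1, 0, 2, 3]  free=[FFFF.....]

bitmap = FFFF.....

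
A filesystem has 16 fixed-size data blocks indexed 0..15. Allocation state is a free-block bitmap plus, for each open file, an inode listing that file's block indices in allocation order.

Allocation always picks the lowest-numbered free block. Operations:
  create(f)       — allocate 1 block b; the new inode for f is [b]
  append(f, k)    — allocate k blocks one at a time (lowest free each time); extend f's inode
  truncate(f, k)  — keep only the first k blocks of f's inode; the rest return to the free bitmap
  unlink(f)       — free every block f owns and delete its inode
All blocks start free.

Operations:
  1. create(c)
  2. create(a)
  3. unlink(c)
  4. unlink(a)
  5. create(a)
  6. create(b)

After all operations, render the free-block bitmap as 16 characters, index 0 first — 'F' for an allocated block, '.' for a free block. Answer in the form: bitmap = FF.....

[1] create(c) — c=0 (map F...............)
[2] create(a) — a=1 c=0 (map FF..............)
[3] unlink(c) — a=1 (map .F..............)
[4] unlink(a) —  (map ................)
[5] create(a) — a=0 (map F...............)
[6] create(b) — a=0 b=1 (map FF..............)

bitmap = FF..............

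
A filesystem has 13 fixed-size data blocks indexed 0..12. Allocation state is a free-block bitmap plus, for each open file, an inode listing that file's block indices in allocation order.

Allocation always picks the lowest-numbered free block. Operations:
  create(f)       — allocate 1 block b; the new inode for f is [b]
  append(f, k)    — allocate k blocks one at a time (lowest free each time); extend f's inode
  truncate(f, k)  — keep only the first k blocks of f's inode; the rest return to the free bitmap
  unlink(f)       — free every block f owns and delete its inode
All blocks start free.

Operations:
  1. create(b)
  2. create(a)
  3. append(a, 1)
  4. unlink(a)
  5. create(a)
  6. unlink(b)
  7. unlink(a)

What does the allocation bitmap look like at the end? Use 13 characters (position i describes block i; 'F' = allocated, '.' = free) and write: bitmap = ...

bitmap = .............

[1] create(b) — b=0 (map F............)
[2] create(a) — a=1 b=0 (map FF...........)
[3] append(a, 1) — a=1,2 b=0 (map FFF..........)
[4] unlink(a) — b=0 (map F............)
[5] create(a) — a=1 b=0 (map FF...........)
[6] unlink(b) — a=1 (map .F...........)
[7] unlink(a) —  (map .............)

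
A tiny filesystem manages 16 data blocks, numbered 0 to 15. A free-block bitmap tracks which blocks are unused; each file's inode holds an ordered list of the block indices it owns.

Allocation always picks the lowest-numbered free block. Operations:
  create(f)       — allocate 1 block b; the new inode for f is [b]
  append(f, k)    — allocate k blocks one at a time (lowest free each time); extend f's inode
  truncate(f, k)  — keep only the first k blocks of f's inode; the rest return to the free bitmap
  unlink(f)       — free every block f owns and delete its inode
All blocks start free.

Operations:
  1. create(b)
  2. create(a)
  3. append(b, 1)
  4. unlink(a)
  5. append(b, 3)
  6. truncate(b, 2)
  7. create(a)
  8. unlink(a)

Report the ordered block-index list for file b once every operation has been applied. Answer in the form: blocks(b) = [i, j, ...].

create(b): bitmap=F............... | b=[0]
create(a): bitmap=FF.............. | a=[1] b=[0]
append(b, 1): bitmap=FFF............. | a=[1] b=[0, 2]
unlink(a): bitmap=F.F............. | b=[0, 2]
append(b, 3): bitmap=FFFFF........... | b=[0, 2, 1, 3, 4]
truncate(b, 2): bitmap=F.F............. | b=[0, 2]
create(a): bitmap=FFF............. | a=[1] b=[0, 2]
unlink(a): bitmap=F.F............. | b=[0, 2]

blocks(b) = [0, 2]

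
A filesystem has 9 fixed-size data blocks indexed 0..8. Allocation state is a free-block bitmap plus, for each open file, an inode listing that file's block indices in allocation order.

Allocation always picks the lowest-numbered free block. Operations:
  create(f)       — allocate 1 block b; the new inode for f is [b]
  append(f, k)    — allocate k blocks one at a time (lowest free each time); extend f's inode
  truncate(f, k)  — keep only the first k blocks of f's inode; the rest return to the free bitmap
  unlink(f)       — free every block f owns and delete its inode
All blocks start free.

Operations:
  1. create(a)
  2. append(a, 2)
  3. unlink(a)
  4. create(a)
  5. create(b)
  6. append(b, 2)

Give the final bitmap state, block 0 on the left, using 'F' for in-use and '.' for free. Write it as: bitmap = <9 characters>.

after create(a) → a:[0]  free=[F........]
after append(a, 2) → a:[0, 1, 2]  free=[FFF......]
after unlink(a) →   free=[.........]
after create(a) → a:[0]  free=[F........]
after create(b) → a:[0], b:[1]  free=[FF.......]
after append(b, 2) → a:[0], b:[1, 2, 3]  free=[FFFF.....]

bitmap = FFFF.....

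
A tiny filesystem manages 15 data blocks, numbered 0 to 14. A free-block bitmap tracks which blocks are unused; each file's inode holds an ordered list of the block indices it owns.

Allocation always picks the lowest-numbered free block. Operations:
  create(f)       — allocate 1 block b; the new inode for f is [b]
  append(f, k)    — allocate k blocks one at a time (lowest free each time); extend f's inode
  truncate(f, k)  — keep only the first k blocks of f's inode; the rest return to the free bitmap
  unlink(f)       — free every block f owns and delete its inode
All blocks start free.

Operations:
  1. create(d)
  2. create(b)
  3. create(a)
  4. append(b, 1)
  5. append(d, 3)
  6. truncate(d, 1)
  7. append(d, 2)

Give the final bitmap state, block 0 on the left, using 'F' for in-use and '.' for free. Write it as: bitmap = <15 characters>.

create(d): bitmap=F.............. | d=[0]
create(b): bitmap=FF............. | b=[1] d=[0]
create(a): bitmap=FFF............ | a=[2] b=[1] d=[0]
append(b, 1): bitmap=FFFF........... | a=[2] b=[1, 3] d=[0]
append(d, 3): bitmap=FFFFFFF........ | a=[2] b=[1, 3] d=[0, 4, 5, 6]
truncate(d, 1): bitmap=FFFF........... | a=[2] b=[1, 3] d=[0]
append(d, 2): bitmap=FFFFFF......... | a=[2] b=[1, 3] d=[0, 4, 5]

bitmap = FFFFFF.........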